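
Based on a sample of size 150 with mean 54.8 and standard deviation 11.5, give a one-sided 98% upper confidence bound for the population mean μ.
μ ≤ 56.75

Upper bound (one-sided):
t* = 2.072 (one-sided for 98%)
Upper bound = x̄ + t* · s/√n = 54.8 + 2.072 · 11.5/√150 = 56.75

We are 98% confident that μ ≤ 56.75.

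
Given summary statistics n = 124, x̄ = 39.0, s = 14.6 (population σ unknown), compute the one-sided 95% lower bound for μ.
μ ≥ 36.83

Lower bound (one-sided):
t* = 1.657 (one-sided for 95%)
Lower bound = x̄ - t* · s/√n = 39.0 - 1.657 · 14.6/√124 = 36.83

We are 95% confident that μ ≥ 36.83.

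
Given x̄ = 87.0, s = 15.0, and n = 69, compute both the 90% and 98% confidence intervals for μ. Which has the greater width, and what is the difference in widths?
98% CI is wider by 2.58

df = 68
90% CI: t* = 1.668, (83.99, 90.01), width = 2 · t* · s/√n = 6.02
98% CI: t* = 2.382, (82.70, 91.30), width = 2 · t* · s/√n = 8.60

The 98% CI is wider by 8.60 - 6.02 = 2.58.
Higher confidence requires a wider interval.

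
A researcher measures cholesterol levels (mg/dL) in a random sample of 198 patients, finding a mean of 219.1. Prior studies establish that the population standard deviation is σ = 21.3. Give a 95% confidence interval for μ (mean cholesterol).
(216.13, 222.07)

z-interval (σ known):
z* = 1.960 for 95% confidence

Margin of error = z* · σ/√n = 1.960 · 21.3/√198 = 2.97

CI: (219.1 - 2.97, 219.1 + 2.97) = (216.13, 222.07)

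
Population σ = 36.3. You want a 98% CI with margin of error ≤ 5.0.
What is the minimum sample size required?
n ≥ 286

For margin E ≤ 5.0:
n ≥ (z* · σ / E)²
n ≥ (2.326 · 36.3 / 5.0)²
n ≥ 285.16

Minimum n = 286 (rounding up)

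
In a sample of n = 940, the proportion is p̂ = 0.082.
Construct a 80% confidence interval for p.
(0.071, 0.093)

Proportion CI:
SE = √(p̂(1-p̂)/n) = √(0.082 · 0.918 / 940) = 0.00895

z* = 1.282
Margin = z* · SE = 1.282 · 0.00895 = 0.0115

CI: 0.082 ± 0.0115 = (0.071, 0.093)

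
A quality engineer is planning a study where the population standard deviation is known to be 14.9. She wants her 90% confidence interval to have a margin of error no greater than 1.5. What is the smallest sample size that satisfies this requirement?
n ≥ 268

For margin E ≤ 1.5:
n ≥ (z* · σ / E)²
n ≥ (1.645 · 14.9 / 1.5)²
n ≥ 267.01

Minimum n = 268 (rounding up)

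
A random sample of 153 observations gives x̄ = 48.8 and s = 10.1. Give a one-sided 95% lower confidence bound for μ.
μ ≥ 47.45

Lower bound (one-sided):
t* = 1.655 (one-sided for 95%)
Lower bound = x̄ - t* · s/√n = 48.8 - 1.655 · 10.1/√153 = 47.45

We are 95% confident that μ ≥ 47.45.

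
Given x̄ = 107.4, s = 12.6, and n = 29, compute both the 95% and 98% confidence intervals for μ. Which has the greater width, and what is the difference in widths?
98% CI is wider by 1.96

df = 28
95% CI: t* = 2.048, (102.61, 112.19), width = 2 · t* · s/√n = 9.58
98% CI: t* = 2.467, (101.63, 113.17), width = 2 · t* · s/√n = 11.54

The 98% CI is wider by 11.54 - 9.58 = 1.96.
Higher confidence requires a wider interval.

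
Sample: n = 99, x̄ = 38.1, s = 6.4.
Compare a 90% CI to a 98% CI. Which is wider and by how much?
98% CI is wider by 0.90

df = 98
90% CI: t* = 1.661, (37.03, 39.17), width = 2 · t* · s/√n = 2.14
98% CI: t* = 2.365, (36.58, 39.62), width = 2 · t* · s/√n = 3.04

The 98% CI is wider by 3.04 - 2.14 = 0.90.
Higher confidence requires a wider interval.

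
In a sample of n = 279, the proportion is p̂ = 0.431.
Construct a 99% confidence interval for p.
(0.355, 0.507)

Proportion CI:
SE = √(p̂(1-p̂)/n) = √(0.431 · 0.569 / 279) = 0.02965

z* = 2.576
Margin = z* · SE = 2.576 · 0.02965 = 0.0764

CI: 0.431 ± 0.0764 = (0.355, 0.507)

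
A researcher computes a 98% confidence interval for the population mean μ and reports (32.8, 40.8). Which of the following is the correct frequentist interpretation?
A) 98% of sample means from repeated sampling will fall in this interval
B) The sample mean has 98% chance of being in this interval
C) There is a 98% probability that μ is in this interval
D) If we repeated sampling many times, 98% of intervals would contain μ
D

A) Wrong — coverage applies to intervals containing μ, not to future x̄ values.
B) Wrong — x̄ is observed and sits in the interval by construction.
C) Wrong — μ is fixed; the randomness lives in the interval, not in μ.
D) Correct — this is the frequentist long-run coverage interpretation.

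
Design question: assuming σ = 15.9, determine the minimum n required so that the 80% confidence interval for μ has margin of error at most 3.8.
n ≥ 29

For margin E ≤ 3.8:
n ≥ (z* · σ / E)²
n ≥ (1.282 · 15.9 / 3.8)²
n ≥ 28.77

Minimum n = 29 (rounding up)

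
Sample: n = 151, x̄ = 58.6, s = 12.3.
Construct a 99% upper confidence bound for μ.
μ ≤ 60.95

Upper bound (one-sided):
t* = 2.351 (one-sided for 99%)
Upper bound = x̄ + t* · s/√n = 58.6 + 2.351 · 12.3/√151 = 60.95

We are 99% confident that μ ≤ 60.95.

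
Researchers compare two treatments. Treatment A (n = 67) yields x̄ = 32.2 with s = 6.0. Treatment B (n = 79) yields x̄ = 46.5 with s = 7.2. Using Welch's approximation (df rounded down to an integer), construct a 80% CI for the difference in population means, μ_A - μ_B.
(-15.71, -12.89)

Difference: x̄₁ - x̄₂ = -14.30
SE = √(s₁²/n₁ + s₂²/n₂) = √(6.0²/67 + 7.2²/79) = 1.0925
df = 143.96 → 143 (Welch–Satterthwaite, rounded down)
t* = 1.287

CI: -14.30 ± 1.287 · 1.0925 = -14.30 ± 1.41 = (-15.71, -12.89)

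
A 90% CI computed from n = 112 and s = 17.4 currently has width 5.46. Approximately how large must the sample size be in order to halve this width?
n ≈ 448

CI width ∝ 1/√n
To reduce width by factor 2, need √n to grow by 2 → need 2² = 4 times as many samples.

Current: n = 112, width = 5.46
New: n = 448, width ≈ 2.71

Width reduced by factor of 5.46/2.71 = 2.01.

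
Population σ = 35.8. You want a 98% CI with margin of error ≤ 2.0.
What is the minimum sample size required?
n ≥ 1734

For margin E ≤ 2.0:
n ≥ (z* · σ / E)²
n ≥ (2.326 · 35.8 / 2.0)²
n ≥ 1733.51

Minimum n = 1734 (rounding up)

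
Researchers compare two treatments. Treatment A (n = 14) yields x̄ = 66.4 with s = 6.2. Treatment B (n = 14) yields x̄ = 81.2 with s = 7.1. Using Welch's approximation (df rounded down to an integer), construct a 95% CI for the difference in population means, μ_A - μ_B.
(-19.99, -9.61)

Difference: x̄₁ - x̄₂ = -14.80
SE = √(s₁²/n₁ + s₂²/n₂) = √(6.2²/14 + 7.1²/14) = 2.5192
df = 25.54 → 25 (Welch–Satterthwaite, rounded down)
t* = 2.060

CI: -14.80 ± 2.060 · 2.5192 = -14.80 ± 5.19 = (-19.99, -9.61)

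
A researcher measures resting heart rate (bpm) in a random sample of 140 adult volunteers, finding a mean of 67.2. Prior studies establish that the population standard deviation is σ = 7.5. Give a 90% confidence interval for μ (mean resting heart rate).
(66.16, 68.24)

z-interval (σ known):
z* = 1.645 for 90% confidence

Margin of error = z* · σ/√n = 1.645 · 7.5/√140 = 1.04

CI: (67.2 - 1.04, 67.2 + 1.04) = (66.16, 68.24)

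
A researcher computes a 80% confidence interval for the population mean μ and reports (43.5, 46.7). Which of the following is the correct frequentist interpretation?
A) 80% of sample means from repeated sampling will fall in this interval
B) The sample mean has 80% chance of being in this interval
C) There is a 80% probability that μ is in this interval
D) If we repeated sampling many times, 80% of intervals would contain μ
D

A) Wrong — coverage applies to intervals containing μ, not to future x̄ values.
B) Wrong — x̄ is observed and sits in the interval by construction.
C) Wrong — μ is fixed; the randomness lives in the interval, not in μ.
D) Correct — this is the frequentist long-run coverage interpretation.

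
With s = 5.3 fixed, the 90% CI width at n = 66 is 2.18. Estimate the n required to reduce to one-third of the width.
n ≈ 594

CI width ∝ 1/√n
To reduce width by factor 3, need √n to grow by 3 → need 3² = 9 times as many samples.

Current: n = 66, width = 2.18
New: n = 594, width ≈ 0.72

Width reduced by factor of 2.18/0.72 = 3.03.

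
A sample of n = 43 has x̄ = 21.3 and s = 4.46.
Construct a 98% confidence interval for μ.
(19.66, 22.94)

t-interval (σ unknown):
df = n - 1 = 42
t* = 2.418 for 98% confidence

Margin of error = t* · s/√n = 2.418 · 4.46/√43 = 1.64

CI: (19.66, 22.94)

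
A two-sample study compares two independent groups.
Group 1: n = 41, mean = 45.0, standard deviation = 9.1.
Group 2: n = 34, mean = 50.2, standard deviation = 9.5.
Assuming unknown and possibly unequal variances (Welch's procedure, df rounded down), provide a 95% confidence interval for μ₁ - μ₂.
(-9.51, -0.89)

Difference: x̄₁ - x̄₂ = -5.20
SE = √(s₁²/n₁ + s₂²/n₂) = √(9.1²/41 + 9.5²/34) = 2.1620
df = 69.25 → 69 (Welch–Satterthwaite, rounded down)
t* = 1.995

CI: -5.20 ± 1.995 · 2.1620 = -5.20 ± 4.31 = (-9.51, -0.89)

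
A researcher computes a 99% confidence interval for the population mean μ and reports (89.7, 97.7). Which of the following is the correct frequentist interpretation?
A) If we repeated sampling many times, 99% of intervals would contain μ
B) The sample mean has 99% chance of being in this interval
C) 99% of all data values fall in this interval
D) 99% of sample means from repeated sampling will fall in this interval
A

A) Correct — this is the frequentist long-run coverage interpretation.
B) Wrong — x̄ is observed and sits in the interval by construction.
C) Wrong — a CI is about the parameter μ, not individual data values.
D) Wrong — coverage applies to intervals containing μ, not to future x̄ values.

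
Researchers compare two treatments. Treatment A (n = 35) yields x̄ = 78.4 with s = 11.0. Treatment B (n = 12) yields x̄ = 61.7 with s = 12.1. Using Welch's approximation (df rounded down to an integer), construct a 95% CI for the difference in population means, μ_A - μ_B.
(8.35, 25.05)

Difference: x̄₁ - x̄₂ = 16.70
SE = √(s₁²/n₁ + s₂²/n₂) = √(11.0²/35 + 12.1²/12) = 3.9570
df = 17.66 → 17 (Welch–Satterthwaite, rounded down)
t* = 2.110

CI: 16.70 ± 2.110 · 3.9570 = 16.70 ± 8.35 = (8.35, 25.05)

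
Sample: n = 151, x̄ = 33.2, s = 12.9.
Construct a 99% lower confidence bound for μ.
μ ≥ 30.73

Lower bound (one-sided):
t* = 2.351 (one-sided for 99%)
Lower bound = x̄ - t* · s/√n = 33.2 - 2.351 · 12.9/√151 = 30.73

We are 99% confident that μ ≥ 30.73.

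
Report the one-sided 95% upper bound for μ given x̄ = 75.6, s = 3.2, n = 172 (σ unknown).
μ ≤ 76.00

Upper bound (one-sided):
t* = 1.654 (one-sided for 95%)
Upper bound = x̄ + t* · s/√n = 75.6 + 1.654 · 3.2/√172 = 76.00

We are 95% confident that μ ≤ 76.00.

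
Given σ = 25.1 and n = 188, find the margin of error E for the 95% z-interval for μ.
Margin of error = 3.59

Margin of error = z* · σ/√n
= 1.960 · 25.1/√188
= 1.960 · 25.1/13.7113
= 3.59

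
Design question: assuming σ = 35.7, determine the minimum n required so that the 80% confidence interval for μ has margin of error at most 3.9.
n ≥ 138

For margin E ≤ 3.9:
n ≥ (z* · σ / E)²
n ≥ (1.282 · 35.7 / 3.9)²
n ≥ 137.72

Minimum n = 138 (rounding up)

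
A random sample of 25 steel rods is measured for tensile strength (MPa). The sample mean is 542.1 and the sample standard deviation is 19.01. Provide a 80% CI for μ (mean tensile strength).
(537.09, 547.11)

t-interval (σ unknown):
df = n - 1 = 24
t* = 1.318 for 80% confidence

Margin of error = t* · s/√n = 1.318 · 19.01/√25 = 5.01

CI: (537.09, 547.11)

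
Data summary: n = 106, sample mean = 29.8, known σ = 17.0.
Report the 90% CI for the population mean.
(27.08, 32.52)

z-interval (σ known):
z* = 1.645 for 90% confidence

Margin of error = z* · σ/√n = 1.645 · 17.0/√106 = 2.72

CI: (29.8 - 2.72, 29.8 + 2.72) = (27.08, 32.52)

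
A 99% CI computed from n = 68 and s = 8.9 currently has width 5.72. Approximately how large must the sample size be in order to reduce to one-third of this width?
n ≈ 612

CI width ∝ 1/√n
To reduce width by factor 3, need √n to grow by 3 → need 3² = 9 times as many samples.

Current: n = 68, width = 5.72
New: n = 612, width ≈ 1.86

Width reduced by factor of 5.72/1.86 = 3.08.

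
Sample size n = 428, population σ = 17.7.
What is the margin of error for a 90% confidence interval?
Margin of error = 1.41

Margin of error = z* · σ/√n
= 1.645 · 17.7/√428
= 1.645 · 17.7/20.6882
= 1.41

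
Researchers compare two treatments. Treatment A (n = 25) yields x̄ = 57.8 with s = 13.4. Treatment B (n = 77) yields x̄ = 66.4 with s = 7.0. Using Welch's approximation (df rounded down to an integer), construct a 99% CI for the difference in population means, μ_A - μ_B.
(-16.33, -0.87)

Difference: x̄₁ - x̄₂ = -8.60
SE = √(s₁²/n₁ + s₂²/n₂) = √(13.4²/25 + 7.0²/77) = 2.7962
df = 28.37 → 28 (Welch–Satterthwaite, rounded down)
t* = 2.763

CI: -8.60 ± 2.763 · 2.7962 = -8.60 ± 7.73 = (-16.33, -0.87)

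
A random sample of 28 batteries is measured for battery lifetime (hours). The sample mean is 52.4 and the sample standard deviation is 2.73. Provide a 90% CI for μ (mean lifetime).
(51.52, 53.28)

t-interval (σ unknown):
df = n - 1 = 27
t* = 1.703 for 90% confidence

Margin of error = t* · s/√n = 1.703 · 2.73/√28 = 0.88

CI: (51.52, 53.28)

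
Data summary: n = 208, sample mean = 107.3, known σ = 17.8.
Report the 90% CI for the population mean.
(105.27, 109.33)

z-interval (σ known):
z* = 1.645 for 90% confidence

Margin of error = z* · σ/√n = 1.645 · 17.8/√208 = 2.03

CI: (107.3 - 2.03, 107.3 + 2.03) = (105.27, 109.33)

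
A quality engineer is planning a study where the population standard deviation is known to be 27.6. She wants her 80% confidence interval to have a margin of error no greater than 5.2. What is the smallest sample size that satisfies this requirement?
n ≥ 47

For margin E ≤ 5.2:
n ≥ (z* · σ / E)²
n ≥ (1.282 · 27.6 / 5.2)²
n ≥ 46.30

Minimum n = 47 (rounding up)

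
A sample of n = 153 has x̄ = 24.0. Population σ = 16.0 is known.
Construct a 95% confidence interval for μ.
(21.46, 26.54)

z-interval (σ known):
z* = 1.960 for 95% confidence

Margin of error = z* · σ/√n = 1.960 · 16.0/√153 = 2.54

CI: (24.0 - 2.54, 24.0 + 2.54) = (21.46, 26.54)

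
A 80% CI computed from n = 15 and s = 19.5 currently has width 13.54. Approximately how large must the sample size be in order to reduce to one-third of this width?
n ≈ 135

CI width ∝ 1/√n
To reduce width by factor 3, need √n to grow by 3 → need 3² = 9 times as many samples.

Current: n = 15, width = 13.54
New: n = 135, width ≈ 4.32

Width reduced by factor of 13.54/4.32 = 3.13.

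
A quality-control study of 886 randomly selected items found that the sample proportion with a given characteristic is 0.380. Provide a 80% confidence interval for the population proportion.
(0.359, 0.401)

Proportion CI:
SE = √(p̂(1-p̂)/n) = √(0.380 · 0.620 / 886) = 0.01631

z* = 1.282
Margin = z* · SE = 1.282 · 0.01631 = 0.0209

CI: 0.380 ± 0.0209 = (0.359, 0.401)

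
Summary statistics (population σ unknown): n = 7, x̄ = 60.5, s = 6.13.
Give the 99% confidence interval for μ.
(51.91, 69.09)

t-interval (σ unknown):
df = n - 1 = 6
t* = 3.707 for 99% confidence

Margin of error = t* · s/√n = 3.707 · 6.13/√7 = 8.59

CI: (51.91, 69.09)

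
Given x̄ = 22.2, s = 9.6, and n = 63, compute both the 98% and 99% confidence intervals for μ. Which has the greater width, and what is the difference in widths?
99% CI is wider by 0.65

df = 62
98% CI: t* = 2.388, (19.31, 25.09), width = 2 · t* · s/√n = 5.78
99% CI: t* = 2.657, (18.99, 25.41), width = 2 · t* · s/√n = 6.43

The 99% CI is wider by 6.43 - 5.78 = 0.65.
Higher confidence requires a wider interval.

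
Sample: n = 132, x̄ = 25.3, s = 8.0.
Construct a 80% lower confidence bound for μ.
μ ≥ 24.71

Lower bound (one-sided):
t* = 0.844 (one-sided for 80%)
Lower bound = x̄ - t* · s/√n = 25.3 - 0.844 · 8.0/√132 = 24.71

We are 80% confident that μ ≥ 24.71.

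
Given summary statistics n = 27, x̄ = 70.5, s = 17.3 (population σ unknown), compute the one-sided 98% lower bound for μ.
μ ≥ 63.30

Lower bound (one-sided):
t* = 2.162 (one-sided for 98%)
Lower bound = x̄ - t* · s/√n = 70.5 - 2.162 · 17.3/√27 = 63.30

We are 98% confident that μ ≥ 63.30.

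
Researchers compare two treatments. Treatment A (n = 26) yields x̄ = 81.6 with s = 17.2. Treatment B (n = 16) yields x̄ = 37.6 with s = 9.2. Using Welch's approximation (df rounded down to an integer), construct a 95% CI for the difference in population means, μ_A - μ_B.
(35.74, 52.26)

Difference: x̄₁ - x̄₂ = 44.00
SE = √(s₁²/n₁ + s₂²/n₂) = √(17.2²/26 + 9.2²/16) = 4.0827
df = 39.44 → 39 (Welch–Satterthwaite, rounded down)
t* = 2.023

CI: 44.00 ± 2.023 · 4.0827 = 44.00 ± 8.26 = (35.74, 52.26)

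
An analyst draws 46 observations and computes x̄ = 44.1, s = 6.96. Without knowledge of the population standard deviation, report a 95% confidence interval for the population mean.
(42.03, 46.17)

t-interval (σ unknown):
df = n - 1 = 45
t* = 2.014 for 95% confidence

Margin of error = t* · s/√n = 2.014 · 6.96/√46 = 2.07

CI: (42.03, 46.17)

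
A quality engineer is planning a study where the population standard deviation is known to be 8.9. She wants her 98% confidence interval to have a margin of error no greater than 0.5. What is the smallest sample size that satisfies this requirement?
n ≥ 1715

For margin E ≤ 0.5:
n ≥ (z* · σ / E)²
n ≥ (2.326 · 8.9 / 0.5)²
n ≥ 1714.19

Minimum n = 1715 (rounding up)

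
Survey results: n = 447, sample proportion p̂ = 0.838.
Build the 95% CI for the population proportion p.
(0.804, 0.872)

Proportion CI:
SE = √(p̂(1-p̂)/n) = √(0.838 · 0.162 / 447) = 0.01743

z* = 1.960
Margin = z* · SE = 1.960 · 0.01743 = 0.0342

CI: 0.838 ± 0.0342 = (0.804, 0.872)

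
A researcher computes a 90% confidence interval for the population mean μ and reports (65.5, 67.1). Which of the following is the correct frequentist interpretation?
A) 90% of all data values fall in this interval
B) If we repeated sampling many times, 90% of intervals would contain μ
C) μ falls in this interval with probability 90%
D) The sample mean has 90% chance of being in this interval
B

A) Wrong — a CI is about the parameter μ, not individual data values.
B) Correct — this is the frequentist long-run coverage interpretation.
C) Wrong — μ is fixed; the randomness lives in the interval, not in μ.
D) Wrong — x̄ is observed and sits in the interval by construction.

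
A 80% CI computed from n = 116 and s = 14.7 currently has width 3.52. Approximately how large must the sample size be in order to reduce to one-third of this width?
n ≈ 1044

CI width ∝ 1/√n
To reduce width by factor 3, need √n to grow by 3 → need 3² = 9 times as many samples.

Current: n = 116, width = 3.52
New: n = 1044, width ≈ 1.17

Width reduced by factor of 3.52/1.17 = 3.01.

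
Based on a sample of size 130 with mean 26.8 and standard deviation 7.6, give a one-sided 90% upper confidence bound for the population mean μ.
μ ≤ 27.66

Upper bound (one-sided):
t* = 1.288 (one-sided for 90%)
Upper bound = x̄ + t* · s/√n = 26.8 + 1.288 · 7.6/√130 = 27.66

We are 90% confident that μ ≤ 27.66.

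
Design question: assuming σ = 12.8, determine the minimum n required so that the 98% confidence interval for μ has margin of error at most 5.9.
n ≥ 26

For margin E ≤ 5.9:
n ≥ (z* · σ / E)²
n ≥ (2.326 · 12.8 / 5.9)²
n ≥ 25.46

Minimum n = 26 (rounding up)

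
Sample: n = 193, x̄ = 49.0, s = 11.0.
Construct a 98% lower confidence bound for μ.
μ ≥ 47.36

Lower bound (one-sided):
t* = 2.068 (one-sided for 98%)
Lower bound = x̄ - t* · s/√n = 49.0 - 2.068 · 11.0/√193 = 47.36

We are 98% confident that μ ≥ 47.36.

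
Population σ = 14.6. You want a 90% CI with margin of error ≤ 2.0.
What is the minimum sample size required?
n ≥ 145

For margin E ≤ 2.0:
n ≥ (z* · σ / E)²
n ≥ (1.645 · 14.6 / 2.0)²
n ≥ 144.20

Minimum n = 145 (rounding up)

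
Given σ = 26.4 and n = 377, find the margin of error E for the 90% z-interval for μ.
Margin of error = 2.24

Margin of error = z* · σ/√n
= 1.645 · 26.4/√377
= 1.645 · 26.4/19.4165
= 2.24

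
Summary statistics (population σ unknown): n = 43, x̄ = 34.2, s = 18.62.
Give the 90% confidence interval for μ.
(29.42, 38.98)

t-interval (σ unknown):
df = n - 1 = 42
t* = 1.682 for 90% confidence

Margin of error = t* · s/√n = 1.682 · 18.62/√43 = 4.78

CI: (29.42, 38.98)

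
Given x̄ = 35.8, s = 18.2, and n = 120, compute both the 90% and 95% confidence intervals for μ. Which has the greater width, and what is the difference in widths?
95% CI is wider by 1.07

df = 119
90% CI: t* = 1.658, (33.05, 38.55), width = 2 · t* · s/√n = 5.51
95% CI: t* = 1.980, (32.51, 39.09), width = 2 · t* · s/√n = 6.58

The 95% CI is wider by 6.58 - 5.51 = 1.07.
Higher confidence requires a wider interval.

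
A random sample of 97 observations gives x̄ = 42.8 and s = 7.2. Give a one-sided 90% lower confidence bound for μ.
μ ≥ 41.86

Lower bound (one-sided):
t* = 1.290 (one-sided for 90%)
Lower bound = x̄ - t* · s/√n = 42.8 - 1.290 · 7.2/√97 = 41.86

We are 90% confident that μ ≥ 41.86.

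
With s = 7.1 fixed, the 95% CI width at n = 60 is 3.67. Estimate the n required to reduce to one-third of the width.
n ≈ 540

CI width ∝ 1/√n
To reduce width by factor 3, need √n to grow by 3 → need 3² = 9 times as many samples.

Current: n = 60, width = 3.67
New: n = 540, width ≈ 1.20

Width reduced by factor of 3.67/1.20 = 3.06.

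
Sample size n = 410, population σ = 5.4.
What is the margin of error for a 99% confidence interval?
Margin of error = 0.69

Margin of error = z* · σ/√n
= 2.576 · 5.4/√410
= 2.576 · 5.4/20.2485
= 0.69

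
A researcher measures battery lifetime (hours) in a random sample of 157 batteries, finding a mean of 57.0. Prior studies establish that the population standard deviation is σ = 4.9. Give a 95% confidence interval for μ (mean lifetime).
(56.23, 57.77)

z-interval (σ known):
z* = 1.960 for 95% confidence

Margin of error = z* · σ/√n = 1.960 · 4.9/√157 = 0.77

CI: (57.0 - 0.77, 57.0 + 0.77) = (56.23, 57.77)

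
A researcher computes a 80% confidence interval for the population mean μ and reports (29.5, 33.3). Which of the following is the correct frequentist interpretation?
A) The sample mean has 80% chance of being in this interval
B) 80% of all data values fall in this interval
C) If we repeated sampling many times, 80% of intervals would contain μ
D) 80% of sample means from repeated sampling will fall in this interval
C

A) Wrong — x̄ is observed and sits in the interval by construction.
B) Wrong — a CI is about the parameter μ, not individual data values.
C) Correct — this is the frequentist long-run coverage interpretation.
D) Wrong — coverage applies to intervals containing μ, not to future x̄ values.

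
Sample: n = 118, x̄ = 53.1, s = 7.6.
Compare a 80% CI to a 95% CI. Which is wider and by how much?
95% CI is wider by 0.97

df = 117
80% CI: t* = 1.289, (52.20, 54.00), width = 2 · t* · s/√n = 1.80
95% CI: t* = 1.980, (51.71, 54.49), width = 2 · t* · s/√n = 2.77

The 95% CI is wider by 2.77 - 1.80 = 0.97.
Higher confidence requires a wider interval.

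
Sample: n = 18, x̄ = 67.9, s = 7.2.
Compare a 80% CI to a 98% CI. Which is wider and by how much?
98% CI is wider by 4.19

df = 17
80% CI: t* = 1.333, (65.64, 70.16), width = 2 · t* · s/√n = 4.52
98% CI: t* = 2.567, (63.54, 72.26), width = 2 · t* · s/√n = 8.71

The 98% CI is wider by 8.71 - 4.52 = 4.19.
Higher confidence requires a wider interval.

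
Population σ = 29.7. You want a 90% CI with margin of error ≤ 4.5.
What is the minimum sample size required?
n ≥ 118

For margin E ≤ 4.5:
n ≥ (z* · σ / E)²
n ≥ (1.645 · 29.7 / 4.5)²
n ≥ 117.87

Minimum n = 118 (rounding up)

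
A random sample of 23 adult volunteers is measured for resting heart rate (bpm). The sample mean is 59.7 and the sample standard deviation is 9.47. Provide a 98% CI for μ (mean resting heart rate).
(54.75, 64.65)

t-interval (σ unknown):
df = n - 1 = 22
t* = 2.508 for 98% confidence

Margin of error = t* · s/√n = 2.508 · 9.47/√23 = 4.95

CI: (54.75, 64.65)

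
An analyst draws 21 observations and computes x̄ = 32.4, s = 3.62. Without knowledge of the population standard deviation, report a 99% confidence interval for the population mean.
(30.15, 34.65)

t-interval (σ unknown):
df = n - 1 = 20
t* = 2.845 for 99% confidence

Margin of error = t* · s/√n = 2.845 · 3.62/√21 = 2.25

CI: (30.15, 34.65)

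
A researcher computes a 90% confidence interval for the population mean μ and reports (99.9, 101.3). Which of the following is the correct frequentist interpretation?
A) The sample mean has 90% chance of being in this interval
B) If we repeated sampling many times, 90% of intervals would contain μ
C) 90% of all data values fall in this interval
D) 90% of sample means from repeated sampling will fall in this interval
B

A) Wrong — x̄ is observed and sits in the interval by construction.
B) Correct — this is the frequentist long-run coverage interpretation.
C) Wrong — a CI is about the parameter μ, not individual data values.
D) Wrong — coverage applies to intervals containing μ, not to future x̄ values.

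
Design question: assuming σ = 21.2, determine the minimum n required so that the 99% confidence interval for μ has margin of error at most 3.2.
n ≥ 292

For margin E ≤ 3.2:
n ≥ (z* · σ / E)²
n ≥ (2.576 · 21.2 / 3.2)²
n ≥ 291.25

Minimum n = 292 (rounding up)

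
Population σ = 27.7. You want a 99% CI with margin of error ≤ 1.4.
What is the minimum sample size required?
n ≥ 2598

For margin E ≤ 1.4:
n ≥ (z* · σ / E)²
n ≥ (2.576 · 27.7 / 1.4)²
n ≥ 2597.74

Minimum n = 2598 (rounding up)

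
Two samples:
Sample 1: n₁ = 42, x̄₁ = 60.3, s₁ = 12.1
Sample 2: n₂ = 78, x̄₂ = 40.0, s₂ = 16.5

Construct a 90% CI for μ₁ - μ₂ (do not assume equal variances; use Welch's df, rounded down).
(15.92, 24.68)

Difference: x̄₁ - x̄₂ = 20.30
SE = √(s₁²/n₁ + s₂²/n₂) = √(12.1²/42 + 16.5²/78) = 2.6413
df = 107.06 → 107 (Welch–Satterthwaite, rounded down)
t* = 1.659

CI: 20.30 ± 1.659 · 2.6413 = 20.30 ± 4.38 = (15.92, 24.68)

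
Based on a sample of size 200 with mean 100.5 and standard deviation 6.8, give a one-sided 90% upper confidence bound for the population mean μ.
μ ≤ 101.12

Upper bound (one-sided):
t* = 1.286 (one-sided for 90%)
Upper bound = x̄ + t* · s/√n = 100.5 + 1.286 · 6.8/√200 = 101.12

We are 90% confident that μ ≤ 101.12.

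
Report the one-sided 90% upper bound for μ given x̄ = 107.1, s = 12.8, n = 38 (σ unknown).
μ ≤ 109.81

Upper bound (one-sided):
t* = 1.305 (one-sided for 90%)
Upper bound = x̄ + t* · s/√n = 107.1 + 1.305 · 12.8/√38 = 109.81

We are 90% confident that μ ≤ 109.81.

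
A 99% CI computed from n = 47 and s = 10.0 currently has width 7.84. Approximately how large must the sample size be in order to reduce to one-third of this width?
n ≈ 423

CI width ∝ 1/√n
To reduce width by factor 3, need √n to grow by 3 → need 3² = 9 times as many samples.

Current: n = 47, width = 7.84
New: n = 423, width ≈ 2.52

Width reduced by factor of 7.84/2.52 = 3.11.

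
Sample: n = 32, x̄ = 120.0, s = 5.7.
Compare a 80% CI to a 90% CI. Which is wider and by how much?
90% CI is wider by 0.78

df = 31
80% CI: t* = 1.309, (118.68, 121.32), width = 2 · t* · s/√n = 2.64
90% CI: t* = 1.696, (118.29, 121.71), width = 2 · t* · s/√n = 3.42

The 90% CI is wider by 3.42 - 2.64 = 0.78.
Higher confidence requires a wider interval.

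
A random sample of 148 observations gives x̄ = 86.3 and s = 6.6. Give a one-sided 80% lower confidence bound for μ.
μ ≥ 85.84

Lower bound (one-sided):
t* = 0.844 (one-sided for 80%)
Lower bound = x̄ - t* · s/√n = 86.3 - 0.844 · 6.6/√148 = 85.84

We are 80% confident that μ ≥ 85.84.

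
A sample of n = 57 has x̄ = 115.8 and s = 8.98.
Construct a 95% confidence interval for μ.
(113.42, 118.18)

t-interval (σ unknown):
df = n - 1 = 56
t* = 2.003 for 95% confidence

Margin of error = t* · s/√n = 2.003 · 8.98/√57 = 2.38

CI: (113.42, 118.18)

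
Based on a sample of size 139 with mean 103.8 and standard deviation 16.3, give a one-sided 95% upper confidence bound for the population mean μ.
μ ≤ 106.09

Upper bound (one-sided):
t* = 1.656 (one-sided for 95%)
Upper bound = x̄ + t* · s/√n = 103.8 + 1.656 · 16.3/√139 = 106.09

We are 95% confident that μ ≤ 106.09.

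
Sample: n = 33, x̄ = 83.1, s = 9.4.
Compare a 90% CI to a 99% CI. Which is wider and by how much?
99% CI is wider by 3.42

df = 32
90% CI: t* = 1.694, (80.33, 85.87), width = 2 · t* · s/√n = 5.54
99% CI: t* = 2.738, (78.62, 87.58), width = 2 · t* · s/√n = 8.96

The 99% CI is wider by 8.96 - 5.54 = 3.42.
Higher confidence requires a wider interval.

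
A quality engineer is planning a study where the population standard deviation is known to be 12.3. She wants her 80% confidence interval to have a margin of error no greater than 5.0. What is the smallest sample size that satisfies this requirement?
n ≥ 10

For margin E ≤ 5.0:
n ≥ (z* · σ / E)²
n ≥ (1.282 · 12.3 / 5.0)²
n ≥ 9.95

Minimum n = 10 (rounding up)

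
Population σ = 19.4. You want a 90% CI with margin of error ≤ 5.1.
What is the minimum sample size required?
n ≥ 40

For margin E ≤ 5.1:
n ≥ (z* · σ / E)²
n ≥ (1.645 · 19.4 / 5.1)²
n ≥ 39.16

Minimum n = 40 (rounding up)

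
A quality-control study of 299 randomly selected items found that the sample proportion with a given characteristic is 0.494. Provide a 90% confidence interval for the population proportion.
(0.446, 0.542)

Proportion CI:
SE = √(p̂(1-p̂)/n) = √(0.494 · 0.506 / 299) = 0.02891

z* = 1.645
Margin = z* · SE = 1.645 · 0.02891 = 0.0476

CI: 0.494 ± 0.0476 = (0.446, 0.542)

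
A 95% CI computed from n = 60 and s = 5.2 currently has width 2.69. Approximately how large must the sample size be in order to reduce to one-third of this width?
n ≈ 540

CI width ∝ 1/√n
To reduce width by factor 3, need √n to grow by 3 → need 3² = 9 times as many samples.

Current: n = 60, width = 2.69
New: n = 540, width ≈ 0.88

Width reduced by factor of 2.69/0.88 = 3.06.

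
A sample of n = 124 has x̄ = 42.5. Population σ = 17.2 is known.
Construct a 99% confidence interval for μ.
(38.52, 46.48)

z-interval (σ known):
z* = 2.576 for 99% confidence

Margin of error = z* · σ/√n = 2.576 · 17.2/√124 = 3.98

CI: (42.5 - 3.98, 42.5 + 3.98) = (38.52, 46.48)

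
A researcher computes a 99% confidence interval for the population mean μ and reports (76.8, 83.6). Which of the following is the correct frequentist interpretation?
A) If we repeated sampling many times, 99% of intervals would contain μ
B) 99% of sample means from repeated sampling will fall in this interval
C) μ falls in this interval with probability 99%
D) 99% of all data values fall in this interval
A

A) Correct — this is the frequentist long-run coverage interpretation.
B) Wrong — coverage applies to intervals containing μ, not to future x̄ values.
C) Wrong — μ is fixed; the randomness lives in the interval, not in μ.
D) Wrong — a CI is about the parameter μ, not individual data values.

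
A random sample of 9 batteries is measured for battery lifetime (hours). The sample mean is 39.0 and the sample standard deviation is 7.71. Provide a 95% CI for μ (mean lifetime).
(33.07, 44.93)

t-interval (σ unknown):
df = n - 1 = 8
t* = 2.306 for 95% confidence

Margin of error = t* · s/√n = 2.306 · 7.71/√9 = 5.93

CI: (33.07, 44.93)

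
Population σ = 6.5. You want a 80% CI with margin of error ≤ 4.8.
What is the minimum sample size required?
n ≥ 4

For margin E ≤ 4.8:
n ≥ (z* · σ / E)²
n ≥ (1.282 · 6.5 / 4.8)²
n ≥ 3.01

Minimum n = 4 (rounding up)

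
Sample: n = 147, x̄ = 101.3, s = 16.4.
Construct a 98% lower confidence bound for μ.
μ ≥ 98.50

Lower bound (one-sided):
t* = 2.072 (one-sided for 98%)
Lower bound = x̄ - t* · s/√n = 101.3 - 2.072 · 16.4/√147 = 98.50

We are 98% confident that μ ≥ 98.50.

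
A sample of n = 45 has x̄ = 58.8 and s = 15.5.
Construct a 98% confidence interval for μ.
(53.22, 64.38)

t-interval (σ unknown):
df = n - 1 = 44
t* = 2.414 for 98% confidence

Margin of error = t* · s/√n = 2.414 · 15.5/√45 = 5.58

CI: (53.22, 64.38)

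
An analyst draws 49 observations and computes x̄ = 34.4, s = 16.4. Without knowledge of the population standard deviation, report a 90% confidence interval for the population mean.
(30.47, 38.33)

t-interval (σ unknown):
df = n - 1 = 48
t* = 1.677 for 90% confidence

Margin of error = t* · s/√n = 1.677 · 16.4/√49 = 3.93

CI: (30.47, 38.33)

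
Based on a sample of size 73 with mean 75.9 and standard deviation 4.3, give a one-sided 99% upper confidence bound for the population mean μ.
μ ≤ 77.10

Upper bound (one-sided):
t* = 2.379 (one-sided for 99%)
Upper bound = x̄ + t* · s/√n = 75.9 + 2.379 · 4.3/√73 = 77.10

We are 99% confident that μ ≤ 77.10.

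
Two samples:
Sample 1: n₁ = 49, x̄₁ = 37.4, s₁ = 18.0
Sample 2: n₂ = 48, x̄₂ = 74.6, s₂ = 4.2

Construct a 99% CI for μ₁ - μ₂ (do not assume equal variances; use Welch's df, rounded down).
(-44.26, -30.14)

Difference: x̄₁ - x̄₂ = -37.20
SE = √(s₁²/n₁ + s₂²/n₂) = √(18.0²/49 + 4.2²/48) = 2.6419
df = 53.32 → 53 (Welch–Satterthwaite, rounded down)
t* = 2.672

CI: -37.20 ± 2.672 · 2.6419 = -37.20 ± 7.06 = (-44.26, -30.14)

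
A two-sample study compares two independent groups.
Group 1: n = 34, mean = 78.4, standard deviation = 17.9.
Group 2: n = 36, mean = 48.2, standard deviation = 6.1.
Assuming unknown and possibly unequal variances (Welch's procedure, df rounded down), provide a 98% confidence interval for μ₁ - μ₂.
(22.36, 38.04)

Difference: x̄₁ - x̄₂ = 30.20
SE = √(s₁²/n₁ + s₂²/n₂) = √(17.9²/34 + 6.1²/36) = 3.2338
df = 40.18 → 40 (Welch–Satterthwaite, rounded down)
t* = 2.423

CI: 30.20 ± 2.423 · 3.2338 = 30.20 ± 7.84 = (22.36, 38.04)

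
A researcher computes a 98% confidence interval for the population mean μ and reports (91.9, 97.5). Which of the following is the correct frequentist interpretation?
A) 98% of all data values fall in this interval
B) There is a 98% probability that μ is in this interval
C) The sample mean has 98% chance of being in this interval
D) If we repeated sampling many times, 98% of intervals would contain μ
D

A) Wrong — a CI is about the parameter μ, not individual data values.
B) Wrong — μ is fixed; the randomness lives in the interval, not in μ.
C) Wrong — x̄ is observed and sits in the interval by construction.
D) Correct — this is the frequentist long-run coverage interpretation.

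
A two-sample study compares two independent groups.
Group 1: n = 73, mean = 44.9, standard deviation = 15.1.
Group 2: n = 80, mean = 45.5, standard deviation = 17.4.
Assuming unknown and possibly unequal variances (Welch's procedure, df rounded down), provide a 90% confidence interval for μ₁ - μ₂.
(-4.95, 3.75)

Difference: x̄₁ - x̄₂ = -0.60
SE = √(s₁²/n₁ + s₂²/n₂) = √(15.1²/73 + 17.4²/80) = 2.6283
df = 150.63 → 150 (Welch–Satterthwaite, rounded down)
t* = 1.655

CI: -0.60 ± 1.655 · 2.6283 = -0.60 ± 4.35 = (-4.95, 3.75)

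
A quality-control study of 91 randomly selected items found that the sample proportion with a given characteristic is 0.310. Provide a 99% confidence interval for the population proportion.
(0.185, 0.435)

Proportion CI:
SE = √(p̂(1-p̂)/n) = √(0.310 · 0.690 / 91) = 0.04848

z* = 2.576
Margin = z* · SE = 2.576 · 0.04848 = 0.1249

CI: 0.310 ± 0.1249 = (0.185, 0.435)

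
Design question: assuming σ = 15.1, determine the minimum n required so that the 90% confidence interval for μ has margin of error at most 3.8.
n ≥ 43

For margin E ≤ 3.8:
n ≥ (z* · σ / E)²
n ≥ (1.645 · 15.1 / 3.8)²
n ≥ 42.73

Minimum n = 43 (rounding up)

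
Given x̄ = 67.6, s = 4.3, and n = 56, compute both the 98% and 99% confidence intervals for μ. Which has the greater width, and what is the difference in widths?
99% CI is wider by 0.32

df = 55
98% CI: t* = 2.396, (66.22, 68.98), width = 2 · t* · s/√n = 2.75
99% CI: t* = 2.668, (66.07, 69.13), width = 2 · t* · s/√n = 3.07

The 99% CI is wider by 3.07 - 2.75 = 0.32.
Higher confidence requires a wider interval.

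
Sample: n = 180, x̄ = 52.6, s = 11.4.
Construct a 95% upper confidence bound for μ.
μ ≤ 54.00

Upper bound (one-sided):
t* = 1.653 (one-sided for 95%)
Upper bound = x̄ + t* · s/√n = 52.6 + 1.653 · 11.4/√180 = 54.00

We are 95% confident that μ ≤ 54.00.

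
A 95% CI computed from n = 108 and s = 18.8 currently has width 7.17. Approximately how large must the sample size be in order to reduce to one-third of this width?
n ≈ 972

CI width ∝ 1/√n
To reduce width by factor 3, need √n to grow by 3 → need 3² = 9 times as many samples.

Current: n = 108, width = 7.17
New: n = 972, width ≈ 2.37

Width reduced by factor of 7.17/2.37 = 3.03.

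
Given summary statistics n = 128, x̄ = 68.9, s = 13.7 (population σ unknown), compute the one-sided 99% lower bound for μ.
μ ≥ 66.05

Lower bound (one-sided):
t* = 2.356 (one-sided for 99%)
Lower bound = x̄ - t* · s/√n = 68.9 - 2.356 · 13.7/√128 = 66.05

We are 99% confident that μ ≥ 66.05.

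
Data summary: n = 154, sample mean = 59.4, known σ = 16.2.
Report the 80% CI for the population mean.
(57.73, 61.07)

z-interval (σ known):
z* = 1.282 for 80% confidence

Margin of error = z* · σ/√n = 1.282 · 16.2/√154 = 1.67

CI: (59.4 - 1.67, 59.4 + 1.67) = (57.73, 61.07)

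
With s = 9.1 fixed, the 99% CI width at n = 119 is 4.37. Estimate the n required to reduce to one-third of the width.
n ≈ 1071

CI width ∝ 1/√n
To reduce width by factor 3, need √n to grow by 3 → need 3² = 9 times as many samples.

Current: n = 119, width = 4.37
New: n = 1071, width ≈ 1.43

Width reduced by factor of 4.37/1.43 = 3.06.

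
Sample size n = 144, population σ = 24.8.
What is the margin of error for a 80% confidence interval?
Margin of error = 2.65

Margin of error = z* · σ/√n
= 1.282 · 24.8/√144
= 1.282 · 24.8/12.0000
= 2.65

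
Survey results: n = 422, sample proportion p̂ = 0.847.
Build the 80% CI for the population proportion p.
(0.825, 0.869)

Proportion CI:
SE = √(p̂(1-p̂)/n) = √(0.847 · 0.153 / 422) = 0.01752

z* = 1.282
Margin = z* · SE = 1.282 · 0.01752 = 0.0225

CI: 0.847 ± 0.0225 = (0.825, 0.869)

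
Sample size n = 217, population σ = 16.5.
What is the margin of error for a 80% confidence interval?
Margin of error = 1.44

Margin of error = z* · σ/√n
= 1.282 · 16.5/√217
= 1.282 · 16.5/14.7309
= 1.44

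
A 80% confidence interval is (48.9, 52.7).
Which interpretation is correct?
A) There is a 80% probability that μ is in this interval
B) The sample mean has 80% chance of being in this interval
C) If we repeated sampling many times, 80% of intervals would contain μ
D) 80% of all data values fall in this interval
C

A) Wrong — μ is fixed; the randomness lives in the interval, not in μ.
B) Wrong — x̄ is observed and sits in the interval by construction.
C) Correct — this is the frequentist long-run coverage interpretation.
D) Wrong — a CI is about the parameter μ, not individual data values.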